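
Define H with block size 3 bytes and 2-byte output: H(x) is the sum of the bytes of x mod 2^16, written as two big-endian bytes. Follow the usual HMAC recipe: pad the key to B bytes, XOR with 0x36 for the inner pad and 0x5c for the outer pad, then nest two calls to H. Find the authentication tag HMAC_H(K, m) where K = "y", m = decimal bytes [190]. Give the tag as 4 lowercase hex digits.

0157

Key "y" = 79 is 1 byte ≤ B = 3; zero-pad to 3 bytes: K' = 79 00 00.
K' ⊕ ipad = 4f 36 36.  K' ⊕ opad = 25 5c 5c.
Inner input = (K'⊕ipad) ∥ m = 4f 36 36 ∥ be.
Inner hash: sum = 79+54+54+190 = 377 → 01 79.
Outer input = (K'⊕opad) ∥ inner = 25 5c 5c ∥ 01 79.
Outer hash (tag): sum = 37+92+92+1+121 = 343 → 01 57.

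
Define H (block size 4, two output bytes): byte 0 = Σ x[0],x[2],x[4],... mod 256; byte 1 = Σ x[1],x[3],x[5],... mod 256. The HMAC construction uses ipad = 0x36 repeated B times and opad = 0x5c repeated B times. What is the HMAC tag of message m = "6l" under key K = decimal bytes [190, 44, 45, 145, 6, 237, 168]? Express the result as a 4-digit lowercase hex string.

3c90

Key decimal bytes [190, 44, 45, 145, 6, 237, 168] = be 2c 2d 91 06 ed a8 is 7 bytes > B = 4, so hash it first: H(key) = 99 aa, then zero-pad to 4 bytes: K' = 99 aa 00 00.
K' ⊕ ipad = af 9c 36 36.  K' ⊕ opad = c5 f6 5c 5c.
Inner input = (K'⊕ipad) ∥ m = af 9c 36 36 ∥ 36 6c.
Inner hash: even-index sum = 283 mod 256 = 27; odd-index sum = 318 mod 256 = 62 → 1b 3e.
Outer input = (K'⊕opad) ∥ inner = c5 f6 5c 5c ∥ 1b 3e.
Outer hash (tag): even-index sum = 316 mod 256 = 60; odd-index sum = 400 mod 256 = 144 → 3c 90.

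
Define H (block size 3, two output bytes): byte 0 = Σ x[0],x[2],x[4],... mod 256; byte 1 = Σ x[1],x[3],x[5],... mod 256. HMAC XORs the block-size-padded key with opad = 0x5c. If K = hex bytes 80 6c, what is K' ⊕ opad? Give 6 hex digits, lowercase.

Key hex bytes 80 6c is 2 bytes ≤ B = 3; zero-pad to 3 bytes: K' = 80 6c 00.
XOR each byte with 0x5c: 80⊕5c=dc, 6c⊕5c=30, 00⊕5c=5c.

dc305c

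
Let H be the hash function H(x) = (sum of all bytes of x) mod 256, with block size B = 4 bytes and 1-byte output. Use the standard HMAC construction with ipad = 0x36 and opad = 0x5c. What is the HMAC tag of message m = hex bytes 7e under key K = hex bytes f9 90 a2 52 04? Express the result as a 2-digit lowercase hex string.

Key hex bytes f9 90 a2 52 04 is 5 bytes > B = 4, so hash it first: H(key) = 81, then zero-pad to 4 bytes: K' = 81 00 00 00.
K' ⊕ ipad = b7 36 36 36.  K' ⊕ opad = dd 5c 5c 5c.
Inner input = (K'⊕ipad) ∥ m = b7 36 36 36 ∥ 7e.
Inner hash: sum = 183+54+54+54+126 = 471; mod 256 = 215 → d7.
Outer input = (K'⊕opad) ∥ inner = dd 5c 5c 5c ∥ d7.
Outer hash (tag): sum = 221+92+92+92+215 = 712; mod 256 = 200 → c8.

c8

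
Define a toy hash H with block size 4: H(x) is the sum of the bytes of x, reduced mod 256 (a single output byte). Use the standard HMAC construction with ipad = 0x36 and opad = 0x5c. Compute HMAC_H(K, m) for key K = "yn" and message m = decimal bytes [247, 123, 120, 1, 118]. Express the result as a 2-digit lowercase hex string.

Key "yn" = 79 6e is 2 bytes ≤ B = 4; zero-pad to 4 bytes: K' = 79 6e 00 00.
K' ⊕ ipad = 4f 58 36 36.  K' ⊕ opad = 25 32 5c 5c.
Inner input = (K'⊕ipad) ∥ m = 4f 58 36 36 ∥ f7 7b 78 01 76.
Inner hash: sum = 79+88+54+54+247+123+120+1+118 = 884; mod 256 = 116 → 74.
Outer input = (K'⊕opad) ∥ inner = 25 32 5c 5c ∥ 74.
Outer hash (tag): sum = 37+50+92+92+116 = 387; mod 256 = 131 → 83.

83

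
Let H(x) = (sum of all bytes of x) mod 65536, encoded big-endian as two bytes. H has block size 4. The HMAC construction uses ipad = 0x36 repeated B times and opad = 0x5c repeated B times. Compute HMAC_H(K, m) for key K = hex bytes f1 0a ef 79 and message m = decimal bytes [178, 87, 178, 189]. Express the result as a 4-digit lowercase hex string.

0282

Key hex bytes f1 0a ef 79 is exactly B = 4 bytes: K' = f1 0a ef 79.
K' ⊕ ipad = c7 3c d9 4f.  K' ⊕ opad = ad 56 b3 25.
Inner input = (K'⊕ipad) ∥ m = c7 3c d9 4f ∥ b2 57 b2 bd.
Inner hash: sum = 199+60+217+79+178+87+178+189 = 1187 → 04 a3.
Outer input = (K'⊕opad) ∥ inner = ad 56 b3 25 ∥ 04 a3.
Outer hash (tag): sum = 173+86+179+37+4+163 = 642 → 02 82.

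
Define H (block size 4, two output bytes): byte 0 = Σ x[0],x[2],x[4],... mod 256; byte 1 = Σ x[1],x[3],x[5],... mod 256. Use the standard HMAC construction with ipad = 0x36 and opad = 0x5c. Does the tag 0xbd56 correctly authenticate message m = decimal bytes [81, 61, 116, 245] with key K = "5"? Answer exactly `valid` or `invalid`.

Key "5" = 35 is 1 byte ≤ B = 4; zero-pad to 4 bytes: K' = 35 00 00 00.
K' ⊕ ipad = 03 36 36 36; K' ⊕ opad = 69 5c 5c 5c.
Inner hash: even-index sum = 254 mod 256 = 254; odd-index sum = 414 mod 256 = 158 → fe 9e.
Outer hash (recomputed tag): even-index sum = 451 mod 256 = 195; odd-index sum = 342 mod 256 = 86 → c3 56.
Recomputed tag = c356; claimed = bd56 → mismatch.

invalid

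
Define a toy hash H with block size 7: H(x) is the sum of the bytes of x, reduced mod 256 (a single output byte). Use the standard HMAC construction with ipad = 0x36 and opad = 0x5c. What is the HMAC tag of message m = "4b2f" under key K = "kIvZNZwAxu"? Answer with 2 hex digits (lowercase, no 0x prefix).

Key "kIvZNZwAxu" = 6b 49 76 5a 4e 5a 77 41 78 75 is 10 bytes > B = 7, so hash it first: H(key) = d1, then zero-pad to 7 bytes: K' = d1 00 00 00 00 00 00.
K' ⊕ ipad = e7 36 36 36 36 36 36.  K' ⊕ opad = 8d 5c 5c 5c 5c 5c 5c.
Inner input = (K'⊕ipad) ∥ m = e7 36 36 36 36 36 36 ∥ 34 62 32 66.
Inner hash: sum = 231+54+54+54+54+54+54+52+98+50+102 = 857; mod 256 = 89 → 59.
Outer input = (K'⊕opad) ∥ inner = 8d 5c 5c 5c 5c 5c 5c ∥ 59.
Outer hash (tag): sum = 141+92+92+92+92+92+92+89 = 782; mod 256 = 14 → 0e.

0e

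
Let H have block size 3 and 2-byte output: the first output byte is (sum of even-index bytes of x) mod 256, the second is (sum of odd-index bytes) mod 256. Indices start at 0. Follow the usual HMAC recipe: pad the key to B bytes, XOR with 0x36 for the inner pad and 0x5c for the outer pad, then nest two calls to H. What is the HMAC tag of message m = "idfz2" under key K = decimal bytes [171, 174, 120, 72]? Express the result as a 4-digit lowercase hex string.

Key decimal bytes [171, 174, 120, 72] = ab ae 78 48 is 4 bytes > B = 3, so hash it first: H(key) = 23 f6, then zero-pad to 3 bytes: K' = 23 f6 00.
K' ⊕ ipad = 15 c0 36.  K' ⊕ opad = 7f aa 5c.
Inner input = (K'⊕ipad) ∥ m = 15 c0 36 ∥ 69 64 66 7a 32.
Inner hash: even-index sum = 297 mod 256 = 41; odd-index sum = 449 mod 256 = 193 → 29 c1.
Outer input = (K'⊕opad) ∥ inner = 7f aa 5c ∥ 29 c1.
Outer hash (tag): even-index sum = 412 mod 256 = 156; odd-index sum = 211 mod 256 = 211 → 9c d3.

9cd3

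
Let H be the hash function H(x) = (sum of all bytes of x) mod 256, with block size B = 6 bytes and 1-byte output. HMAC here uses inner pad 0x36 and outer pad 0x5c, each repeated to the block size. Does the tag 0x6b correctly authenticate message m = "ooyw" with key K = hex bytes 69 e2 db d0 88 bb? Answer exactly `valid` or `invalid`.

invalid

Key hex bytes 69 e2 db d0 88 bb is exactly B = 6 bytes: K' = 69 e2 db d0 88 bb.
K' ⊕ ipad = 5f d4 ed e6 be 8d; K' ⊕ opad = 35 be 87 8c d4 e7.
Inner hash: sum = 95+212+237+230+190+141+111+111+121+119 = 1567; mod 256 = 31 → 1f.
Outer hash (recomputed tag): sum = 53+190+135+140+212+231+31 = 992; mod 256 = 224 → e0.
Recomputed tag = e0; claimed = 6b → mismatch.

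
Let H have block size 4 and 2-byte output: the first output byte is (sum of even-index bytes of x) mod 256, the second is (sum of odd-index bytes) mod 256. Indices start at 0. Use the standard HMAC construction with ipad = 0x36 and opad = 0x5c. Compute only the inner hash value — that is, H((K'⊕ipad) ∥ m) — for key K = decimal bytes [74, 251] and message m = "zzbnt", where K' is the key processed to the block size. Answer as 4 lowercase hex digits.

02eb

Key decimal bytes [74, 251] = 4a fb is 2 bytes ≤ B = 4; zero-pad to 4 bytes: K' = 4a fb 00 00.
K' ⊕ ipad = 7c cd 36 36.
Inner input = 7c cd 36 36 ∥ 7a 7a 62 6e 74.
Inner hash: even-index sum = 514 mod 256 = 2; odd-index sum = 491 mod 256 = 235 → 02 eb.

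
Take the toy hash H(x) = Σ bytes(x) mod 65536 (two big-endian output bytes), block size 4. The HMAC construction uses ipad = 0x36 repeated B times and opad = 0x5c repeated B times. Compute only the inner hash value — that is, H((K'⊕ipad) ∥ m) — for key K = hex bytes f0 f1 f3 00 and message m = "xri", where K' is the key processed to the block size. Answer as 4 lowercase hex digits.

03db

Key hex bytes f0 f1 f3 00 is exactly B = 4 bytes: K' = f0 f1 f3 00.
K' ⊕ ipad = c6 c7 c5 36.
Inner input = c6 c7 c5 36 ∥ 78 72 69.
Inner hash: sum = 198+199+197+54+120+114+105 = 987 → 03 db.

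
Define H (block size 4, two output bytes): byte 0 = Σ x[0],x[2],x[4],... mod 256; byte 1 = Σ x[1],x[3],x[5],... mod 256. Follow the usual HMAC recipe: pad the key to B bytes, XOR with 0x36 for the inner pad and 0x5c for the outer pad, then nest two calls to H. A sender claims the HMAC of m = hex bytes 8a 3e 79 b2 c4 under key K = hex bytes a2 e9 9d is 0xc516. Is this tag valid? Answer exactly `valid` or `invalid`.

Key hex bytes a2 e9 9d is 3 bytes ≤ B = 4; zero-pad to 4 bytes: K' = a2 e9 9d 00.
K' ⊕ ipad = 94 df ab 36; K' ⊕ opad = fe b5 c1 5c.
Inner hash: even-index sum = 774 mod 256 = 6; odd-index sum = 517 mod 256 = 5 → 06 05.
Outer hash (recomputed tag): even-index sum = 453 mod 256 = 197; odd-index sum = 278 mod 256 = 22 → c5 16.
Recomputed tag = c516; claimed = c516 → match.

valid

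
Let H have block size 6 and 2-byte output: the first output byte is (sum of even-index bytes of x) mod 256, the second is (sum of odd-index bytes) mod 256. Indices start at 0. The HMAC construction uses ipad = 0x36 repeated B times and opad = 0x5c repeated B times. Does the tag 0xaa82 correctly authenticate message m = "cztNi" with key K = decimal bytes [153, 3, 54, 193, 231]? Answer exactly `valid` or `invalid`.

valid

Key decimal bytes [153, 3, 54, 193, 231] = 99 03 36 c1 e7 is 5 bytes ≤ B = 6; zero-pad to 6 bytes: K' = 99 03 36 c1 e7 00.
K' ⊕ ipad = af 35 00 f7 d1 36; K' ⊕ opad = c5 5f 6a 9d bb 5c.
Inner hash: even-index sum = 704 mod 256 = 192; odd-index sum = 554 mod 256 = 42 → c0 2a.
Outer hash (recomputed tag): even-index sum = 682 mod 256 = 170; odd-index sum = 386 mod 256 = 130 → aa 82.
Recomputed tag = aa82; claimed = aa82 → match.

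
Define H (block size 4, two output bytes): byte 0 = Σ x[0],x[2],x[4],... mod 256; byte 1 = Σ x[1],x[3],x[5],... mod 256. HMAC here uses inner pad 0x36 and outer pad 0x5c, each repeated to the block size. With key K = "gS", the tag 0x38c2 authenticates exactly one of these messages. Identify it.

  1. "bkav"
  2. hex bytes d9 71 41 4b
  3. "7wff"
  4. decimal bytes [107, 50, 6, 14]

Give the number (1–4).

2

Key "gS" = 67 53 is 2 bytes ≤ B = 4; zero-pad to 4 bytes: K' = 67 53 00 00.
K' ⊕ ipad = 51 65 36 36; K' ⊕ opad = 3b 0f 5c 5c.
m1: inner = H(51 65 36 36 62 6b 61 76) = 4a 7c; tag = H(3b 0f 5c 5c 4a 7c) = e1e7
m2: inner = H(51 65 36 36 d9 71 41 4b) = a1 57; tag = H(3b 0f 5c 5c a1 57) = 38c2 ← matches
m3: inner = H(51 65 36 36 37 77 66 66) = 24 78; tag = H(3b 0f 5c 5c 24 78) = bbe3
m4: inner = H(51 65 36 36 6b 32 06 0e) = f8 db; tag = H(3b 0f 5c 5c f8 db) = 8f46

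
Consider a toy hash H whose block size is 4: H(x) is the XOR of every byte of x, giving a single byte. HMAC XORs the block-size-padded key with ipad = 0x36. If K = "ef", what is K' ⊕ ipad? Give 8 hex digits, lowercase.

53503636

Key "ef" = 65 66 is 2 bytes ≤ B = 4; zero-pad to 4 bytes: K' = 65 66 00 00.
XOR each byte with 0x36: 65⊕36=53, 66⊕36=50, 00⊕36=36, 00⊕36=36.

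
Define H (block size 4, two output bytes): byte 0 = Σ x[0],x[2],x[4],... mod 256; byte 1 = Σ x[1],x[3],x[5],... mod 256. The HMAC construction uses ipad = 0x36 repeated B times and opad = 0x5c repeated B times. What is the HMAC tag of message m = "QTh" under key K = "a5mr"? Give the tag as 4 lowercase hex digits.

Key "a5mr" = 61 35 6d 72 is exactly B = 4 bytes: K' = 61 35 6d 72.
K' ⊕ ipad = 57 03 5b 44.  K' ⊕ opad = 3d 69 31 2e.
Inner input = (K'⊕ipad) ∥ m = 57 03 5b 44 ∥ 51 54 68.
Inner hash: even-index sum = 363 mod 256 = 107; odd-index sum = 155 mod 256 = 155 → 6b 9b.
Outer input = (K'⊕opad) ∥ inner = 3d 69 31 2e ∥ 6b 9b.
Outer hash (tag): even-index sum = 217 mod 256 = 217; odd-index sum = 306 mod 256 = 50 → d9 32.

d932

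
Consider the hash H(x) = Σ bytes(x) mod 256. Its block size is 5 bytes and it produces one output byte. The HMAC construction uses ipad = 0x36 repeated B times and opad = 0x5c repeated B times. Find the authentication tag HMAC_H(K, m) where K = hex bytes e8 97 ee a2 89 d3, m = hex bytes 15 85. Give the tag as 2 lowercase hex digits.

Key hex bytes e8 97 ee a2 89 d3 is 6 bytes > B = 5, so hash it first: H(key) = 6b, then zero-pad to 5 bytes: K' = 6b 00 00 00 00.
K' ⊕ ipad = 5d 36 36 36 36.  K' ⊕ opad = 37 5c 5c 5c 5c.
Inner input = (K'⊕ipad) ∥ m = 5d 36 36 36 36 ∥ 15 85.
Inner hash: sum = 93+54+54+54+54+21+133 = 463; mod 256 = 207 → cf.
Outer input = (K'⊕opad) ∥ inner = 37 5c 5c 5c 5c ∥ cf.
Outer hash (tag): sum = 55+92+92+92+92+207 = 630; mod 256 = 118 → 76.

76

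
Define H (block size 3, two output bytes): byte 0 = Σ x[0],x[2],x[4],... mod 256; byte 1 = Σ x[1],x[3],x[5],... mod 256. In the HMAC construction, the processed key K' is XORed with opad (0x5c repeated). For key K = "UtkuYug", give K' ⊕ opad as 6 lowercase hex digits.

Key "UtkuYug" = 55 74 6b 75 59 75 67 is 7 bytes > B = 3, so hash it first: H(key) = 80 5e, then zero-pad to 3 bytes: K' = 80 5e 00.
XOR each byte with 0x5c: 80⊕5c=dc, 5e⊕5c=02, 00⊕5c=5c.

dc025c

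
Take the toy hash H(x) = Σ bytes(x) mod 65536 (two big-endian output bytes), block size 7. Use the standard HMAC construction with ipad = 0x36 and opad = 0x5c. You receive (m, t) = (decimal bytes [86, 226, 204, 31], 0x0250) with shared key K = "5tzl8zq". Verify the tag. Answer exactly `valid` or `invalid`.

valid

Key "5tzl8zq" = 35 74 7a 6c 38 7a 71 is exactly B = 7 bytes: K' = 35 74 7a 6c 38 7a 71.
K' ⊕ ipad = 03 42 4c 5a 0e 4c 47; K' ⊕ opad = 69 28 26 30 64 26 2d.
Inner hash: sum = 3+66+76+90+14+76+71+86+226+204+31 = 943 → 03 af.
Outer hash (recomputed tag): sum = 105+40+38+48+100+38+45+3+175 = 592 → 02 50.
Recomputed tag = 0250; claimed = 0250 → match.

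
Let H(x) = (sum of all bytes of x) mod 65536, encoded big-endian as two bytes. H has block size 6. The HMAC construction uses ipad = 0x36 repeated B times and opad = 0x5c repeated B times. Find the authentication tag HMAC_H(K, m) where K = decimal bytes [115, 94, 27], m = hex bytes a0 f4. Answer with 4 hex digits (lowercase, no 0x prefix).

Key decimal bytes [115, 94, 27] = 73 5e 1b is 3 bytes ≤ B = 6; zero-pad to 6 bytes: K' = 73 5e 1b 00 00 00.
K' ⊕ ipad = 45 68 2d 36 36 36.  K' ⊕ opad = 2f 02 47 5c 5c 5c.
Inner input = (K'⊕ipad) ∥ m = 45 68 2d 36 36 36 ∥ a0 f4.
Inner hash: sum = 69+104+45+54+54+54+160+244 = 784 → 03 10.
Outer input = (K'⊕opad) ∥ inner = 2f 02 47 5c 5c 5c ∥ 03 10.
Outer hash (tag): sum = 47+2+71+92+92+92+3+16 = 415 → 01 9f.

019f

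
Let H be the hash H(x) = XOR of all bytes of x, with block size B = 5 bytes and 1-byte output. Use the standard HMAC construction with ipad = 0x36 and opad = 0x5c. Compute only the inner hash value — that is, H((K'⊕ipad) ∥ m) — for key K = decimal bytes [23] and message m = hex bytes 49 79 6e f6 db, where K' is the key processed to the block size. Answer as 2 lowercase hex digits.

Key decimal bytes [23] = 17 is 1 byte ≤ B = 5; zero-pad to 5 bytes: K' = 17 00 00 00 00.
K' ⊕ ipad = 21 36 36 36 36.
Inner input = 21 36 36 36 36 ∥ 49 79 6e f6 db.
Inner hash: XOR 21⊕36⊕36⊕36⊕36⊕49⊕79⊕6e⊕f6⊕db = 52.

52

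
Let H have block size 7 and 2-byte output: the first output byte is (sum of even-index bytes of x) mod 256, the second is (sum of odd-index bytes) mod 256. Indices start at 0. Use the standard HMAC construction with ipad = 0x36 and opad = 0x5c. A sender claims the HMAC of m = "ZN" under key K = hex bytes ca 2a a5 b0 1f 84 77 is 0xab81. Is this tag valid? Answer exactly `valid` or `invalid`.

valid

Key hex bytes ca 2a a5 b0 1f 84 77 is exactly B = 7 bytes: K' = ca 2a a5 b0 1f 84 77.
K' ⊕ ipad = fc 1c 93 86 29 b2 41; K' ⊕ opad = 96 76 f9 ec 43 d8 2b.
Inner hash: even-index sum = 583 mod 256 = 71; odd-index sum = 430 mod 256 = 174 → 47 ae.
Outer hash (recomputed tag): even-index sum = 683 mod 256 = 171; odd-index sum = 641 mod 256 = 129 → ab 81.
Recomputed tag = ab81; claimed = ab81 → match.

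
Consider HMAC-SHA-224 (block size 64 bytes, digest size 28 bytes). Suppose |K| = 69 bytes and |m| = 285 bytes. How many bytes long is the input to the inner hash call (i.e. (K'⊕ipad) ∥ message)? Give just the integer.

Key is 69 > 64 bytes, so it is hashed to 28 bytes then zero-padded to 64: |K'| = 64.
Inner input = (K'⊕ipad) ∥ m → 64 + 285 = 349 bytes.

349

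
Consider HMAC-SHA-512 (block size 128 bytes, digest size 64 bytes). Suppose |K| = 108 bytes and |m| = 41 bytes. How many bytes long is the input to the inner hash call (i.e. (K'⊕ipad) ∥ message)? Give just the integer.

Key is 108 ≤ 128 bytes, zero-padded: |K'| = 128.
Inner input = (K'⊕ipad) ∥ m → 128 + 41 = 169 bytes.

169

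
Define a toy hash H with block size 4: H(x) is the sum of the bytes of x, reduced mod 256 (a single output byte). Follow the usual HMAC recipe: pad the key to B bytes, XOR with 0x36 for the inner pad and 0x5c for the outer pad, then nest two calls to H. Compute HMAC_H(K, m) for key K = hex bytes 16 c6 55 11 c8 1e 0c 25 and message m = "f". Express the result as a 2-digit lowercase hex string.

90

Key hex bytes 16 c6 55 11 c8 1e 0c 25 is 8 bytes > B = 4, so hash it first: H(key) = 59, then zero-pad to 4 bytes: K' = 59 00 00 00.
K' ⊕ ipad = 6f 36 36 36.  K' ⊕ opad = 05 5c 5c 5c.
Inner input = (K'⊕ipad) ∥ m = 6f 36 36 36 ∥ 66.
Inner hash: sum = 111+54+54+54+102 = 375; mod 256 = 119 → 77.
Outer input = (K'⊕opad) ∥ inner = 05 5c 5c 5c ∥ 77.
Outer hash (tag): sum = 5+92+92+92+119 = 400; mod 256 = 144 → 90.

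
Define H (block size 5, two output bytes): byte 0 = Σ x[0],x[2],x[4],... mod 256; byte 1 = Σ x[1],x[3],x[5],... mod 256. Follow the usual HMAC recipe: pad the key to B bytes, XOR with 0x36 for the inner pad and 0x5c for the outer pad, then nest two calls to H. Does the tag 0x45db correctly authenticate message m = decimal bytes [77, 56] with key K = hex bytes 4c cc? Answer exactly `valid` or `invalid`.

Key hex bytes 4c cc is 2 bytes ≤ B = 5; zero-pad to 5 bytes: K' = 4c cc 00 00 00.
K' ⊕ ipad = 7a fa 36 36 36; K' ⊕ opad = 10 90 5c 5c 5c.
Inner hash: even-index sum = 286 mod 256 = 30; odd-index sum = 381 mod 256 = 125 → 1e 7d.
Outer hash (recomputed tag): even-index sum = 325 mod 256 = 69; odd-index sum = 266 mod 256 = 10 → 45 0a.
Recomputed tag = 450a; claimed = 45db → mismatch.

invalid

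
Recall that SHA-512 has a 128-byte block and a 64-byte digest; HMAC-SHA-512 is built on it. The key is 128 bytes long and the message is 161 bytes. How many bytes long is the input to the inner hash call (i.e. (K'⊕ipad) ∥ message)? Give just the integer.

289

Key is 128 ≤ 128 bytes, zero-padded: |K'| = 128.
Inner input = (K'⊕ipad) ∥ m → 128 + 161 = 289 bytes.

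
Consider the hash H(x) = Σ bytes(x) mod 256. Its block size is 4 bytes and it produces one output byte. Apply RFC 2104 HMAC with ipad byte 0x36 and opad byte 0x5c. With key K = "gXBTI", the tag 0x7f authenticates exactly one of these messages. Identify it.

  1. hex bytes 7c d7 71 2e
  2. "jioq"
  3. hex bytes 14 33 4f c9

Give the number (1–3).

3

Key "gXBTI" = 67 58 42 54 49 is 5 bytes > B = 4, so hash it first: H(key) = 9e, then zero-pad to 4 bytes: K' = 9e 00 00 00.
K' ⊕ ipad = a8 36 36 36; K' ⊕ opad = c2 5c 5c 5c.
m1: inner = H(a8 36 36 36 7c d7 71 2e) = 3c; tag = H(c2 5c 5c 5c 3c) = 12
m2: inner = H(a8 36 36 36 6a 69 6f 71) = fd; tag = H(c2 5c 5c 5c fd) = d3
m3: inner = H(a8 36 36 36 14 33 4f c9) = a9; tag = H(c2 5c 5c 5c a9) = 7f ← matches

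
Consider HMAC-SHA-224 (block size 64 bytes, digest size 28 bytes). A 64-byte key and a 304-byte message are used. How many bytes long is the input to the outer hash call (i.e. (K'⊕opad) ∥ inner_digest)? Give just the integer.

92

Key is 64 ≤ 64 bytes, zero-padded: |K'| = 64.
Outer input = (K'⊕opad) ∥ H(inner) → 64 + 28 = 92 bytes.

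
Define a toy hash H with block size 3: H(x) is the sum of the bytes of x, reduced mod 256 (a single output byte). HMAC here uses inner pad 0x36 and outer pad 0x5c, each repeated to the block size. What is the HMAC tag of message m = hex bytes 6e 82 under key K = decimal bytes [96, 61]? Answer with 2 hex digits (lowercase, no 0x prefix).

80

Key decimal bytes [96, 61] = 60 3d is 2 bytes ≤ B = 3; zero-pad to 3 bytes: K' = 60 3d 00.
K' ⊕ ipad = 56 0b 36.  K' ⊕ opad = 3c 61 5c.
Inner input = (K'⊕ipad) ∥ m = 56 0b 36 ∥ 6e 82.
Inner hash: sum = 86+11+54+110+130 = 391; mod 256 = 135 → 87.
Outer input = (K'⊕opad) ∥ inner = 3c 61 5c ∥ 87.
Outer hash (tag): sum = 60+97+92+135 = 384; mod 256 = 128 → 80.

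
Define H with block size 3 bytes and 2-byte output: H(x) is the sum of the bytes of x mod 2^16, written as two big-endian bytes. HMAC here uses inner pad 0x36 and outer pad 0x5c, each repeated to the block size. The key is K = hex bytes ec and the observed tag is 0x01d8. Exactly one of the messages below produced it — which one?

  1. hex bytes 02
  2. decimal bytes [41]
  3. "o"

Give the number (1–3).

Key hex bytes ec is 1 byte ≤ B = 3; zero-pad to 3 bytes: K' = ec 00 00.
K' ⊕ ipad = da 36 36; K' ⊕ opad = b0 5c 5c.
m1: inner = H(da 36 36 02) = 01 48; tag = H(b0 5c 5c 01 48) = 01b1
m2: inner = H(da 36 36 29) = 01 6f; tag = H(b0 5c 5c 01 6f) = 01d8 ← matches
m3: inner = H(da 36 36 6f) = 01 b5; tag = H(b0 5c 5c 01 b5) = 021e

2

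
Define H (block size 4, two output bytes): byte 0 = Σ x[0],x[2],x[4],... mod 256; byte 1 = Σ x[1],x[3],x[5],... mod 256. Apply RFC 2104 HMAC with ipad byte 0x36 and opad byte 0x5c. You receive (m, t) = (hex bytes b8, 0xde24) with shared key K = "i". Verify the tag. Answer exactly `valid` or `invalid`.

Key "i" = 69 is 1 byte ≤ B = 4; zero-pad to 4 bytes: K' = 69 00 00 00.
K' ⊕ ipad = 5f 36 36 36; K' ⊕ opad = 35 5c 5c 5c.
Inner hash: even-index sum = 333 mod 256 = 77; odd-index sum = 108 mod 256 = 108 → 4d 6c.
Outer hash (recomputed tag): even-index sum = 222 mod 256 = 222; odd-index sum = 292 mod 256 = 36 → de 24.
Recomputed tag = de24; claimed = de24 → match.

valid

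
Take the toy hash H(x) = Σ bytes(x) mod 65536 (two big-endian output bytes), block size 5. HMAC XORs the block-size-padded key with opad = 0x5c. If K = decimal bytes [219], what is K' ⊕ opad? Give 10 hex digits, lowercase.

Key decimal bytes [219] = db is 1 byte ≤ B = 5; zero-pad to 5 bytes: K' = db 00 00 00 00.
XOR each byte with 0x5c: db⊕5c=87, 00⊕5c=5c, 00⊕5c=5c, 00⊕5c=5c, 00⊕5c=5c.

875c5c5c5c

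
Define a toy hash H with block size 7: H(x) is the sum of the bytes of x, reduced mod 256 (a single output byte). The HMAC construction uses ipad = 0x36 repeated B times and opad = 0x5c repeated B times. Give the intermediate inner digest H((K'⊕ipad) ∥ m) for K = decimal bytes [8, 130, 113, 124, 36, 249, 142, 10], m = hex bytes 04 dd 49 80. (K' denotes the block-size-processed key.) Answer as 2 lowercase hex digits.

08

Key decimal bytes [8, 130, 113, 124, 36, 249, 142, 10] = 08 82 71 7c 24 f9 8e 0a is 8 bytes > B = 7, so hash it first: H(key) = 2c, then zero-pad to 7 bytes: K' = 2c 00 00 00 00 00 00.
K' ⊕ ipad = 1a 36 36 36 36 36 36.
Inner input = 1a 36 36 36 36 36 36 ∥ 04 dd 49 80.
Inner hash: sum = 26+54+54+54+54+54+54+4+221+73+128 = 776; mod 256 = 8 → 08.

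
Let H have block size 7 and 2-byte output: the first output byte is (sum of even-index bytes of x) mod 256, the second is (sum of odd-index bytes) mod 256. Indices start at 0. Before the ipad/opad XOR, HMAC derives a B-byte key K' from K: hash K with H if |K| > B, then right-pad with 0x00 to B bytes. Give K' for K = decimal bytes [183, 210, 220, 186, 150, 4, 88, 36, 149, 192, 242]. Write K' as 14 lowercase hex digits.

|K| = 11 > B = 7, so first hash the key.
H(K): even-index sum = 1032 mod 256 = 8; odd-index sum = 628 mod 256 = 116 → 08 74.
Zero-pad H(K) = 08 74 to 7 bytes: K' = 08 74 00 00 00 00 00.

08740000000000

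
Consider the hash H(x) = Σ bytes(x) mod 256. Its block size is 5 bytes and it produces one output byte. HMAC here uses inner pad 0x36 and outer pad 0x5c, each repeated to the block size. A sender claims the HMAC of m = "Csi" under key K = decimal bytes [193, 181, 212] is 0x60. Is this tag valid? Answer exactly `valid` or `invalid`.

Key decimal bytes [193, 181, 212] = c1 b5 d4 is 3 bytes ≤ B = 5; zero-pad to 5 bytes: K' = c1 b5 d4 00 00.
K' ⊕ ipad = f7 83 e2 36 36; K' ⊕ opad = 9d e9 88 5c 5c.
Inner hash: sum = 247+131+226+54+54+67+115+105 = 999; mod 256 = 231 → e7.
Outer hash (recomputed tag): sum = 157+233+136+92+92+231 = 941; mod 256 = 173 → ad.
Recomputed tag = ad; claimed = 60 → mismatch.

invalid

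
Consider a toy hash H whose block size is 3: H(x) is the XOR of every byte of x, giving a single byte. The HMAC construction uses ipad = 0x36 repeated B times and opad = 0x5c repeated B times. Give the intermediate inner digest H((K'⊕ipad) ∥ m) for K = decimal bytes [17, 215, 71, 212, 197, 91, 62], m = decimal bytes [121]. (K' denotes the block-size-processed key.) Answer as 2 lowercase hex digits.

ba

Key decimal bytes [17, 215, 71, 212, 197, 91, 62] = 11 d7 47 d4 c5 5b 3e is 7 bytes > B = 3, so hash it first: H(key) = f5, then zero-pad to 3 bytes: K' = f5 00 00.
K' ⊕ ipad = c3 36 36.
Inner input = c3 36 36 ∥ 79.
Inner hash: XOR c3⊕36⊕36⊕79 = ba.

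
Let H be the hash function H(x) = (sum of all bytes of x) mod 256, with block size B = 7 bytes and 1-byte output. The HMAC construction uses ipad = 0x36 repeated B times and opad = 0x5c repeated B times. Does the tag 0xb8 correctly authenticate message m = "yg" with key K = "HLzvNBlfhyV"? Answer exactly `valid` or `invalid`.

Key "HLzvNBlfhyV" = 48 4c 7a 76 4e 42 6c 66 68 79 56 is 11 bytes > B = 7, so hash it first: H(key) = 1d, then zero-pad to 7 bytes: K' = 1d 00 00 00 00 00 00.
K' ⊕ ipad = 2b 36 36 36 36 36 36; K' ⊕ opad = 41 5c 5c 5c 5c 5c 5c.
Inner hash: sum = 43+54+54+54+54+54+54+121+103 = 591; mod 256 = 79 → 4f.
Outer hash (recomputed tag): sum = 65+92+92+92+92+92+92+79 = 696; mod 256 = 184 → b8.
Recomputed tag = b8; claimed = b8 → match.

valid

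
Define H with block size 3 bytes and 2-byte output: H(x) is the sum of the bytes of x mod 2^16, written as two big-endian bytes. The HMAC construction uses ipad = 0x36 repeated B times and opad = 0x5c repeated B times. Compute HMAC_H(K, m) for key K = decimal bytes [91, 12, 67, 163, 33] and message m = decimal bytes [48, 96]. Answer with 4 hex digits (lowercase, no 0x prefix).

0141

Key decimal bytes [91, 12, 67, 163, 33] = 5b 0c 43 a3 21 is 5 bytes > B = 3, so hash it first: H(key) = 01 6e, then zero-pad to 3 bytes: K' = 01 6e 00.
K' ⊕ ipad = 37 58 36.  K' ⊕ opad = 5d 32 5c.
Inner input = (K'⊕ipad) ∥ m = 37 58 36 ∥ 30 60.
Inner hash: sum = 55+88+54+48+96 = 341 → 01 55.
Outer input = (K'⊕opad) ∥ inner = 5d 32 5c ∥ 01 55.
Outer hash (tag): sum = 93+50+92+1+85 = 321 → 01 41.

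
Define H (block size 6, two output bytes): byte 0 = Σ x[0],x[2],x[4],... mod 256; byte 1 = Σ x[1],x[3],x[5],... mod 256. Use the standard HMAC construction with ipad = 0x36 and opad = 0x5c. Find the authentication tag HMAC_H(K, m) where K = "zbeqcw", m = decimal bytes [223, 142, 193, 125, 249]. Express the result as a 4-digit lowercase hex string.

Key "zbeqcw" = 7a 62 65 71 63 77 is exactly B = 6 bytes: K' = 7a 62 65 71 63 77.
K' ⊕ ipad = 4c 54 53 47 55 41.  K' ⊕ opad = 26 3e 39 2d 3f 2b.
Inner input = (K'⊕ipad) ∥ m = 4c 54 53 47 55 41 ∥ df 8e c1 7d f9.
Inner hash: even-index sum = 909 mod 256 = 141; odd-index sum = 487 mod 256 = 231 → 8d e7.
Outer input = (K'⊕opad) ∥ inner = 26 3e 39 2d 3f 2b ∥ 8d e7.
Outer hash (tag): even-index sum = 299 mod 256 = 43; odd-index sum = 381 mod 256 = 125 → 2b 7d.

2b7d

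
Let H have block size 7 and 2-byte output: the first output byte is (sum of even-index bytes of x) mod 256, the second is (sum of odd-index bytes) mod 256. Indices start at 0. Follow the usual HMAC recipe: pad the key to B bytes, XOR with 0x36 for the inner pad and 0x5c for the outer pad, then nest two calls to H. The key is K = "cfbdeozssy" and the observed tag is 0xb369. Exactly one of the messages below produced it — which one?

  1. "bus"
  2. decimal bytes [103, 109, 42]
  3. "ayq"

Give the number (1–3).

Key "cfbdeozssy" = 63 66 62 64 65 6f 7a 73 73 79 is 10 bytes > B = 7, so hash it first: H(key) = 17 25, then zero-pad to 7 bytes: K' = 17 25 00 00 00 00 00.
K' ⊕ ipad = 21 13 36 36 36 36 36; K' ⊕ opad = 4b 79 5c 5c 5c 5c 5c.
m1: inner = H(21 13 36 36 36 36 36 62 75 73) = 38 54; tag = H(4b 79 5c 5c 5c 5c 5c 38 54) = b369 ← matches
m2: inner = H(21 13 36 36 36 36 36 67 6d 2a) = 30 10; tag = H(4b 79 5c 5c 5c 5c 5c 30 10) = 6f61
m3: inner = H(21 13 36 36 36 36 36 61 79 71) = 3c 51; tag = H(4b 79 5c 5c 5c 5c 5c 3c 51) = b06d

1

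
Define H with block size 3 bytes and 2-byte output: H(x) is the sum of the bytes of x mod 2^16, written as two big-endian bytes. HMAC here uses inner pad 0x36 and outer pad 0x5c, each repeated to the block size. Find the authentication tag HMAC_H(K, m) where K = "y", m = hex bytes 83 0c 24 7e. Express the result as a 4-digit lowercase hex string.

Key "y" = 79 is 1 byte ≤ B = 3; zero-pad to 3 bytes: K' = 79 00 00.
K' ⊕ ipad = 4f 36 36.  K' ⊕ opad = 25 5c 5c.
Inner input = (K'⊕ipad) ∥ m = 4f 36 36 ∥ 83 0c 24 7e.
Inner hash: sum = 79+54+54+131+12+36+126 = 492 → 01 ec.
Outer input = (K'⊕opad) ∥ inner = 25 5c 5c ∥ 01 ec.
Outer hash (tag): sum = 37+92+92+1+236 = 458 → 01 ca.

01ca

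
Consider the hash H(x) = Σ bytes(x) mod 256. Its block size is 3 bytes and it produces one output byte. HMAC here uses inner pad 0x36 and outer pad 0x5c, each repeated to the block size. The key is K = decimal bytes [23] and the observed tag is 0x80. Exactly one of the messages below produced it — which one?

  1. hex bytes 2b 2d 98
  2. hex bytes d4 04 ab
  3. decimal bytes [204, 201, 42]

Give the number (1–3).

1

Key decimal bytes [23] = 17 is 1 byte ≤ B = 3; zero-pad to 3 bytes: K' = 17 00 00.
K' ⊕ ipad = 21 36 36; K' ⊕ opad = 4b 5c 5c.
m1: inner = H(21 36 36 2b 2d 98) = 7d; tag = H(4b 5c 5c 7d) = 80 ← matches
m2: inner = H(21 36 36 d4 04 ab) = 10; tag = H(4b 5c 5c 10) = 13
m3: inner = H(21 36 36 cc c9 2a) = 4c; tag = H(4b 5c 5c 4c) = 4f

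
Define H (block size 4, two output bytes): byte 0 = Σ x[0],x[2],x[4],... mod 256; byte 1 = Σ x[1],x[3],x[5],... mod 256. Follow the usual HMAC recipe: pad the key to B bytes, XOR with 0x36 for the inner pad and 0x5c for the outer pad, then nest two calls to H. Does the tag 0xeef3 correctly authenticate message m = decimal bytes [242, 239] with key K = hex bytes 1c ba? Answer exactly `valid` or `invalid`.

Key hex bytes 1c ba is 2 bytes ≤ B = 4; zero-pad to 4 bytes: K' = 1c ba 00 00.
K' ⊕ ipad = 2a 8c 36 36; K' ⊕ opad = 40 e6 5c 5c.
Inner hash: even-index sum = 338 mod 256 = 82; odd-index sum = 433 mod 256 = 177 → 52 b1.
Outer hash (recomputed tag): even-index sum = 238 mod 256 = 238; odd-index sum = 499 mod 256 = 243 → ee f3.
Recomputed tag = eef3; claimed = eef3 → match.

valid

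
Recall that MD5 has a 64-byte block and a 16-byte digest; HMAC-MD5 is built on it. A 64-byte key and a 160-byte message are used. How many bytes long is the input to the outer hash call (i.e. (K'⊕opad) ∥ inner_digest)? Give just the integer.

80

Key is 64 ≤ 64 bytes, zero-padded: |K'| = 64.
Outer input = (K'⊕opad) ∥ H(inner) → 64 + 16 = 80 bytes.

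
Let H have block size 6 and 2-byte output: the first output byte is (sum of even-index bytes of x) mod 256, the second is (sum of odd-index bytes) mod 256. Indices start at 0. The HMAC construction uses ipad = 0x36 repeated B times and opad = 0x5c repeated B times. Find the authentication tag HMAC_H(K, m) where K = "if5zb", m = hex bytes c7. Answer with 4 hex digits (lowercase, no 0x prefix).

Key "if5zb" = 69 66 35 7a 62 is 5 bytes ≤ B = 6; zero-pad to 6 bytes: K' = 69 66 35 7a 62 00.
K' ⊕ ipad = 5f 50 03 4c 54 36.  K' ⊕ opad = 35 3a 69 26 3e 5c.
Inner input = (K'⊕ipad) ∥ m = 5f 50 03 4c 54 36 ∥ c7.
Inner hash: even-index sum = 381 mod 256 = 125; odd-index sum = 210 mod 256 = 210 → 7d d2.
Outer input = (K'⊕opad) ∥ inner = 35 3a 69 26 3e 5c ∥ 7d d2.
Outer hash (tag): even-index sum = 345 mod 256 = 89; odd-index sum = 398 mod 256 = 142 → 59 8e.

598e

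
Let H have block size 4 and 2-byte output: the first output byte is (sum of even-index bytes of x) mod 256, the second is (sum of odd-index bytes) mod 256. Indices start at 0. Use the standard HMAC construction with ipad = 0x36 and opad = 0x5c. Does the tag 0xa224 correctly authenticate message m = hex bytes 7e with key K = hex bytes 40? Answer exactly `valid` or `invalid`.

valid

Key hex bytes 40 is 1 byte ≤ B = 4; zero-pad to 4 bytes: K' = 40 00 00 00.
K' ⊕ ipad = 76 36 36 36; K' ⊕ opad = 1c 5c 5c 5c.
Inner hash: even-index sum = 298 mod 256 = 42; odd-index sum = 108 mod 256 = 108 → 2a 6c.
Outer hash (recomputed tag): even-index sum = 162 mod 256 = 162; odd-index sum = 292 mod 256 = 36 → a2 24.
Recomputed tag = a224; claimed = a224 → match.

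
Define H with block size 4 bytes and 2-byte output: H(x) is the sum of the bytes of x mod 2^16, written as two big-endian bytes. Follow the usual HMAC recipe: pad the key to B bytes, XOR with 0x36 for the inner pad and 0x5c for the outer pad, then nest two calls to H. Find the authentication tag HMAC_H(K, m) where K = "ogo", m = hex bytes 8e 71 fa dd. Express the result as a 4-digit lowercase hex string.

0110

Key "ogo" = 6f 67 6f is 3 bytes ≤ B = 4; zero-pad to 4 bytes: K' = 6f 67 6f 00.
K' ⊕ ipad = 59 51 59 36.  K' ⊕ opad = 33 3b 33 5c.
Inner input = (K'⊕ipad) ∥ m = 59 51 59 36 ∥ 8e 71 fa dd.
Inner hash: sum = 89+81+89+54+142+113+250+221 = 1039 → 04 0f.
Outer input = (K'⊕opad) ∥ inner = 33 3b 33 5c ∥ 04 0f.
Outer hash (tag): sum = 51+59+51+92+4+15 = 272 → 01 10.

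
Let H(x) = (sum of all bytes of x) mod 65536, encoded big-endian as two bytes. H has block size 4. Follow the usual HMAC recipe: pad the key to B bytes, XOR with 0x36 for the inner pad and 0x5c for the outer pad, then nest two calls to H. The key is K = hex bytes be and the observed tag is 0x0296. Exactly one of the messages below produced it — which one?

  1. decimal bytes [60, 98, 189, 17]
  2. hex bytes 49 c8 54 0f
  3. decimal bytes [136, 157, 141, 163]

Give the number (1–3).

2

Key hex bytes be is 1 byte ≤ B = 4; zero-pad to 4 bytes: K' = be 00 00 00.
K' ⊕ ipad = 88 36 36 36; K' ⊕ opad = e2 5c 5c 5c.
m1: inner = H(88 36 36 36 3c 62 bd 11) = 02 96; tag = H(e2 5c 5c 5c 02 96) = 028e
m2: inner = H(88 36 36 36 49 c8 54 0f) = 02 9e; tag = H(e2 5c 5c 5c 02 9e) = 0296 ← matches
m3: inner = H(88 36 36 36 88 9d 8d a3) = 03 7f; tag = H(e2 5c 5c 5c 03 7f) = 0278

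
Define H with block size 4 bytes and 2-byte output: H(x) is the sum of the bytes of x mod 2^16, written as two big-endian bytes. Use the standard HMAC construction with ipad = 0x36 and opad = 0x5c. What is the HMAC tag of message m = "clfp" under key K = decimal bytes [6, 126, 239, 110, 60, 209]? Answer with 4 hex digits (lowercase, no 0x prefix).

01e8

Key decimal bytes [6, 126, 239, 110, 60, 209] = 06 7e ef 6e 3c d1 is 6 bytes > B = 4, so hash it first: H(key) = 02 ee, then zero-pad to 4 bytes: K' = 02 ee 00 00.
K' ⊕ ipad = 34 d8 36 36.  K' ⊕ opad = 5e b2 5c 5c.
Inner input = (K'⊕ipad) ∥ m = 34 d8 36 36 ∥ 63 6c 66 70.
Inner hash: sum = 52+216+54+54+99+108+102+112 = 797 → 03 1d.
Outer input = (K'⊕opad) ∥ inner = 5e b2 5c 5c ∥ 03 1d.
Outer hash (tag): sum = 94+178+92+92+3+29 = 488 → 01 e8.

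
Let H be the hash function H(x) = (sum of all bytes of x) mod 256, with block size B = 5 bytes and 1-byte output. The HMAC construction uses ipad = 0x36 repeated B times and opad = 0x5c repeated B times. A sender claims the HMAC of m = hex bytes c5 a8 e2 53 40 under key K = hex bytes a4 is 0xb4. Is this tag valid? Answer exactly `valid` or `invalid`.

valid

Key hex bytes a4 is 1 byte ≤ B = 5; zero-pad to 5 bytes: K' = a4 00 00 00 00.
K' ⊕ ipad = 92 36 36 36 36; K' ⊕ opad = f8 5c 5c 5c 5c.
Inner hash: sum = 146+54+54+54+54+197+168+226+83+64 = 1100; mod 256 = 76 → 4c.
Outer hash (recomputed tag): sum = 248+92+92+92+92+76 = 692; mod 256 = 180 → b4.
Recomputed tag = b4; claimed = b4 → match.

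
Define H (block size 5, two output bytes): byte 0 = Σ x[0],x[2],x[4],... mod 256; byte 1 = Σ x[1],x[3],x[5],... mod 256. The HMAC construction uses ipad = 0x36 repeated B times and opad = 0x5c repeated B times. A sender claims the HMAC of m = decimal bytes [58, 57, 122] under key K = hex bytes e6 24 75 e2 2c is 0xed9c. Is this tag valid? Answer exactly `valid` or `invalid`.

valid

Key hex bytes e6 24 75 e2 2c is exactly B = 5 bytes: K' = e6 24 75 e2 2c.
K' ⊕ ipad = d0 12 43 d4 1a; K' ⊕ opad = ba 78 29 be 70.
Inner hash: even-index sum = 358 mod 256 = 102; odd-index sum = 410 mod 256 = 154 → 66 9a.
Outer hash (recomputed tag): even-index sum = 493 mod 256 = 237; odd-index sum = 412 mod 256 = 156 → ed 9c.
Recomputed tag = ed9c; claimed = ed9c → match.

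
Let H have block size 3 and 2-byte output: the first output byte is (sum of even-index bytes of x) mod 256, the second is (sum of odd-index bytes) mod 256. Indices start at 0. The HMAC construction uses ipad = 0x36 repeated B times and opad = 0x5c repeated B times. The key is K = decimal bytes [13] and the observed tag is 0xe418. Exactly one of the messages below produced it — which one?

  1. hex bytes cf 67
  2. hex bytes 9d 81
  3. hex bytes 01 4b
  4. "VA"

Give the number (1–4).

3

Key decimal bytes [13] = 0d is 1 byte ≤ B = 3; zero-pad to 3 bytes: K' = 0d 00 00.
K' ⊕ ipad = 3b 36 36; K' ⊕ opad = 51 5c 5c.
m1: inner = H(3b 36 36 cf 67) = d8 05; tag = H(51 5c 5c d8 05) = b234
m2: inner = H(3b 36 36 9d 81) = f2 d3; tag = H(51 5c 5c f2 d3) = 804e
m3: inner = H(3b 36 36 01 4b) = bc 37; tag = H(51 5c 5c bc 37) = e418 ← matches
m4: inner = H(3b 36 36 56 41) = b2 8c; tag = H(51 5c 5c b2 8c) = 390e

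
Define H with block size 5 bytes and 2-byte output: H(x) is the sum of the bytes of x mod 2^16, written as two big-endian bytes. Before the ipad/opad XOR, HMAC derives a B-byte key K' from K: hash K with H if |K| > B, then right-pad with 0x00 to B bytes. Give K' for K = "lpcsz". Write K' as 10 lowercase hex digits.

Key "lpcsz" = 6c 70 63 73 7a is exactly B = 5 bytes: K' = 6c 70 63 73 7a.

6c7063737a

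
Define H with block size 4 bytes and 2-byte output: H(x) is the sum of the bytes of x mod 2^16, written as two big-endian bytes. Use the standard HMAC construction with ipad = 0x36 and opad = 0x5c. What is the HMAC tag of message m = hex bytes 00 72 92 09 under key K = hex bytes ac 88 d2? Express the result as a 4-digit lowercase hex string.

Key hex bytes ac 88 d2 is 3 bytes ≤ B = 4; zero-pad to 4 bytes: K' = ac 88 d2 00.
K' ⊕ ipad = 9a be e4 36.  K' ⊕ opad = f0 d4 8e 5c.
Inner input = (K'⊕ipad) ∥ m = 9a be e4 36 ∥ 00 72 92 09.
Inner hash: sum = 154+190+228+54+0+114+146+9 = 895 → 03 7f.
Outer input = (K'⊕opad) ∥ inner = f0 d4 8e 5c ∥ 03 7f.
Outer hash (tag): sum = 240+212+142+92+3+127 = 816 → 03 30.

0330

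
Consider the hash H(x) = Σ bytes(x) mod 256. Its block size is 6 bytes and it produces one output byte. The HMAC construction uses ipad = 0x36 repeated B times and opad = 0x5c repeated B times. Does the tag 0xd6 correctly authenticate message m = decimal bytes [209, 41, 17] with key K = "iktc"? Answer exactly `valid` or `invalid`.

Key "iktc" = 69 6b 74 63 is 4 bytes ≤ B = 6; zero-pad to 6 bytes: K' = 69 6b 74 63 00 00.
K' ⊕ ipad = 5f 5d 42 55 36 36; K' ⊕ opad = 35 37 28 3f 5c 5c.
Inner hash: sum = 95+93+66+85+54+54+209+41+17 = 714; mod 256 = 202 → ca.
Outer hash (recomputed tag): sum = 53+55+40+63+92+92+202 = 597; mod 256 = 85 → 55.
Recomputed tag = 55; claimed = d6 → mismatch.

invalid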